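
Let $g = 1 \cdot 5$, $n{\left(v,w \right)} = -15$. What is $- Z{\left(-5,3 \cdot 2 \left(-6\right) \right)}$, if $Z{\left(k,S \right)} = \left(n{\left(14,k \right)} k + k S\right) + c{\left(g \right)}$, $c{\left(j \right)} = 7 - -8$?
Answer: $-270$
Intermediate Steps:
$g = 5$
$c{\left(j \right)} = 15$ ($c{\left(j \right)} = 7 + 8 = 15$)
$Z{\left(k,S \right)} = 15 - 15 k + S k$ ($Z{\left(k,S \right)} = \left(- 15 k + k S\right) + 15 = \left(- 15 k + S k\right) + 15 = 15 - 15 k + S k$)
$- Z{\left(-5,3 \cdot 2 \left(-6\right) \right)} = - (15 - -75 + 3 \cdot 2 \left(-6\right) \left(-5\right)) = - (15 + 75 + 6 \left(-6\right) \left(-5\right)) = - (15 + 75 - -180) = - (15 + 75 + 180) = \left(-1\right) 270 = -270$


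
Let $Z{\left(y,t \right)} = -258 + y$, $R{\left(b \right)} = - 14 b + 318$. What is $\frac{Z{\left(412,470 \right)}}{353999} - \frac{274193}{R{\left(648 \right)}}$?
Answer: $\frac{97065395923}{3098907246} \approx 31.322$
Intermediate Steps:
$R{\left(b \right)} = 318 - 14 b$
$\frac{Z{\left(412,470 \right)}}{353999} - \frac{274193}{R{\left(648 \right)}} = \frac{-258 + 412}{353999} - \frac{274193}{318 - 9072} = 154 \cdot \frac{1}{353999} - \frac{274193}{318 - 9072} = \frac{154}{353999} - \frac{274193}{-8754} = \frac{154}{353999} - - \frac{274193}{8754} = \frac{154}{353999} + \frac{274193}{8754} = \frac{97065395923}{3098907246}$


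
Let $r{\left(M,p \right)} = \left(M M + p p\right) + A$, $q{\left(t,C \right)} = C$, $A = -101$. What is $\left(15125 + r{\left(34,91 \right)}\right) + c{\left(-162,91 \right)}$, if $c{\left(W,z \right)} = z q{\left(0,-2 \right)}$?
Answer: $24279$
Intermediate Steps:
$c{\left(W,z \right)} = - 2 z$ ($c{\left(W,z \right)} = z \left(-2\right) = - 2 z$)
$r{\left(M,p \right)} = -101 + M^{2} + p^{2}$ ($r{\left(M,p \right)} = \left(M M + p p\right) - 101 = \left(M^{2} + p^{2}\right) - 101 = -101 + M^{2} + p^{2}$)
$\left(15125 + r{\left(34,91 \right)}\right) + c{\left(-162,91 \right)} = \left(15125 + \left(-101 + 34^{2} + 91^{2}\right)\right) - 182 = \left(15125 + \left(-101 + 1156 + 8281\right)\right) - 182 = \left(15125 + 9336\right) - 182 = 24461 - 182 = 24279$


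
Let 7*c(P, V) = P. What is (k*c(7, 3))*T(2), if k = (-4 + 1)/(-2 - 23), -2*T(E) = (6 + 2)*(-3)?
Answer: 36/25 ≈ 1.4400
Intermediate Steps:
c(P, V) = P/7
T(E) = 12 (T(E) = -(6 + 2)*(-3)/2 = -4*(-3) = -1/2*(-24) = 12)
k = 3/25 (k = -3/(-25) = -3*(-1/25) = 3/25 ≈ 0.12000)
(k*c(7, 3))*T(2) = (3*((1/7)*7)/25)*12 = ((3/25)*1)*12 = (3/25)*12 = 36/25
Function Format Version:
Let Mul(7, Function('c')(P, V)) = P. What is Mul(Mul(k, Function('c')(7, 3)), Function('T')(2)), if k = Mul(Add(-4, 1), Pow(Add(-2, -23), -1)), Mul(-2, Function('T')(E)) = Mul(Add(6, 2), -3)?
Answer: Rational(36, 25) ≈ 1.4400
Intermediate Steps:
Function('c')(P, V) = Mul(Rational(1, 7), P)
Function('T')(E) = 12 (Function('T')(E) = Mul(Rational(-1, 2), Mul(Add(6, 2), -3)) = Mul(Rational(-1, 2), Mul(8, -3)) = Mul(Rational(-1, 2), -24) = 12)
k = Rational(3, 25) (k = Mul(-3, Pow(-25, -1)) = Mul(-3, Rational(-1, 25)) = Rational(3, 25) ≈ 0.12000)
Mul(Mul(k, Function('c')(7, 3)), Function('T')(2)) = Mul(Mul(Rational(3, 25), Mul(Rational(1, 7), 7)), 12) = Mul(Mul(Rational(3, 25), 1), 12) = Mul(Rational(3, 25), 12) = Rational(36, 25)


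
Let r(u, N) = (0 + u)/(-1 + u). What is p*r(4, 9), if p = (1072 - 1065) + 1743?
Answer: 7000/3 ≈ 2333.3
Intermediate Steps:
r(u, N) = u/(-1 + u)
p = 1750 (p = 7 + 1743 = 1750)
p*r(4, 9) = 1750*(4/(-1 + 4)) = 1750*(4/3) = 7000/3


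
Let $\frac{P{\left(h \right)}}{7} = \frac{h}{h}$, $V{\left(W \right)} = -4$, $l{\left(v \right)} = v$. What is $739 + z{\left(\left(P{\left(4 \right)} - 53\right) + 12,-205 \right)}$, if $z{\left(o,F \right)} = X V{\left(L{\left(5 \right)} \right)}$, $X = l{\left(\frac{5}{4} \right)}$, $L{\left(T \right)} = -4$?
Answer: $734$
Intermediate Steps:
$X = \frac{5}{4} \approx 1.25$
$P{\left(h \right)} = 7$ ($P{\left(h \right)} = 7 \frac{h}{h} = 7 \cdot 1 = 7$)
$z{\left(o,F \right)} = -5$ ($z{\left(o,F \right)} = \frac{5}{4} \left(-4\right) = -5$)
$739 + z{\left(\left(P{\left(4 \right)} - 53\right) + 12,-205 \right)} = 739 - 5 = 734$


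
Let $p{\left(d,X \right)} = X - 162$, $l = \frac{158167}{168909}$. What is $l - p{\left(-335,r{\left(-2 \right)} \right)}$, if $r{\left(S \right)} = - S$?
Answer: $\frac{27183607}{168909} \approx 160.94$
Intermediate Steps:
$l = \frac{158167}{168909}$ ($l = 158167 \cdot \frac{1}{168909} = \frac{158167}{168909} \approx 0.9364$)
$p{\left(d,X \right)} = -162 + X$ ($p{\left(d,X \right)} = X - 162 = -162 + X$)
$l - p{\left(-335,r{\left(-2 \right)} \right)} = \frac{158167}{168909} - \left(-162 - -2\right) = \frac{158167}{168909} - \left(-162 + 2\right) = \frac{158167}{168909} - -160 = \frac{158167}{168909} + 160 = \frac{27183607}{168909}$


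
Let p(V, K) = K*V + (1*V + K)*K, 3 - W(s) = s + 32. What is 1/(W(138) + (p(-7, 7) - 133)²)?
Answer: 1/32957 ≈ 3.0343e-5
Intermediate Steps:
W(s) = -29 - s (W(s) = 3 - (s + 32) = 3 - (32 + s) = 3 + (-32 - s) = -29 - s)
p(V, K) = K*V + K*(K + V) (p(V, K) = K*V + (V + K)*K = K*V + (K + V)*K = K*V + K*(K + V))
1/(W(138) + (p(-7, 7) - 133)²) = 1/((-29 - 1*138) + (7*(7 + 2*(-7)) - 133)²) = 1/((-29 - 138) + (7*(7 - 14) - 133)²) = 1/(-167 + (7*(-7) - 133)²) = 1/(-167 + (-49 - 133)²) = 1/(-167 + (-182)²) = 1/(-167 + 33124) = 1/32957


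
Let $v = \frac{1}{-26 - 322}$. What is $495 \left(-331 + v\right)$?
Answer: $- \frac{19006185}{116} \approx -1.6385 \cdot 10^{5}$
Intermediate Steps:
$v = - \frac{1}{348}$ ($v = \frac{1}{-348} = - \frac{1}{348} \approx -0.0028736$)
$495 \left(-331 + v\right) = 495 \left(-331 - \frac{1}{348}\right) = 495 \left(- \frac{115189}{348}\right) = - \frac{19006185}{116}$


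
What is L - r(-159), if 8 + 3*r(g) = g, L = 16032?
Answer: 48263/3 ≈ 16088.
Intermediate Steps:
r(g) = -8/3 + g/3
L - r(-159) = 16032 - (-8/3 + (1/3)*(-159)) = 16032 - (-8/3 - 53) = 16032 - 1*(-167/3) = 16032 + 167/3 = 48263/3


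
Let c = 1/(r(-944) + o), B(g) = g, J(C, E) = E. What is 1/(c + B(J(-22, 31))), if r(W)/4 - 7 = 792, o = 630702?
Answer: 633898/19650839 ≈ 0.032258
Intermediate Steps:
r(W) = 3196 (r(W) = 28 + 4*792 = 28 + 3168 = 3196)
c = 1/633898 (c = 1/(3196 + 630702) = 1/633898 ≈ 1.5775e-6)
1/(c + B(J(-22, 31))) = 1/(1/633898 + 31) = 1/(19650839/633898) = 633898/19650839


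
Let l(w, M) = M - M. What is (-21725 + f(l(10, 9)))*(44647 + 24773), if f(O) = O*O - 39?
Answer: -1510856880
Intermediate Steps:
l(w, M) = 0
f(O) = -39 + O² (f(O) = O² - 39 = -39 + O²)
(-21725 + f(l(10, 9)))*(44647 + 24773) = (-21725 + (-39 + 0²))*(44647 + 24773) = (-21725 + (-39 + 0))*69420 = (-21725 - 39)*69420 = -21764*69420 = -1510856880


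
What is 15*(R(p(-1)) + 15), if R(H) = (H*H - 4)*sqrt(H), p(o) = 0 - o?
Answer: 180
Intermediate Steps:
p(o) = -o
R(H) = sqrt(H)*(-4 + H**2) (R(H) = (H**2 - 4)*sqrt(H) = (-4 + H**2)*sqrt(H) = sqrt(H)*(-4 + H**2))
15*(R(p(-1)) + 15) = 15*(sqrt(-1*(-1))*(-4 + (-1*(-1))**2) + 15) = 15*(sqrt(1)*(-4 + 1**2) + 15) = 15*(1*(-4 + 1) + 15) = 15*(1*(-3) + 15) = 15*(-3 + 15) = 15*12 = 180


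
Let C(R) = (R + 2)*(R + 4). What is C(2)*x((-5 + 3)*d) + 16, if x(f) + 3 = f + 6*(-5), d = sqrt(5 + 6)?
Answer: -776 - 48*sqrt(11) ≈ -935.20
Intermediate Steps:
C(R) = (2 + R)*(4 + R)
d = sqrt(11) ≈ 3.3166
x(f) = -33 + f (x(f) = -3 + (f + 6*(-5)) = -3 + (f - 30) = -3 + (-30 + f) = -33 + f)
C(2)*x((-5 + 3)*d) + 16 = (8 + 2**2 + 6*2)*(-33 + (-5 + 3)*sqrt(11)) + 16 = (8 + 4 + 12)*(-33 - 2*sqrt(11)) + 16 = 24*(-33 - 2*sqrt(11)) + 16 = (-792 - 48*sqrt(11)) + 16 = -776 - 48*sqrt(11)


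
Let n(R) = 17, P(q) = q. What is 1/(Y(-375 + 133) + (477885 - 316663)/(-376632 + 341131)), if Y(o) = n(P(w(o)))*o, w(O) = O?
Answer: -35501/146212336 ≈ -0.00024280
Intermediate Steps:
Y(o) = 17*o
1/(Y(-375 + 133) + (477885 - 316663)/(-376632 + 341131)) = 1/(17*(-375 + 133) + (477885 - 316663)/(-376632 + 341131)) = 1/(17*(-242) + 161222/(-35501)) = 1/(-4114 + 161222*(-1/35501)) = 1/(-4114 - 161222/35501) = 1/(-146212336/35501) = -35501/146212336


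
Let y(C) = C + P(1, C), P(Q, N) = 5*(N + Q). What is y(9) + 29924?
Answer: 29983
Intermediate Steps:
P(Q, N) = 5*N + 5*Q
y(C) = 5 + 6*C (y(C) = C + (5*C + 5*1) = C + (5*C + 5) = C + (5 + 5*C) = 5 + 6*C)
y(9) + 29924 = (5 + 6*9) + 29924 = (5 + 54) + 29924 = 59 + 29924 = 29983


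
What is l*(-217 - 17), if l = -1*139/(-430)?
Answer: -16263/215 ≈ -75.642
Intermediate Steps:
l = 139/430 (l = -139*(-1/430) = 139/430 ≈ 0.32326)
l*(-217 - 17) = 139*(-217 - 17)/430 = (139/430)*(-234) = -16263/215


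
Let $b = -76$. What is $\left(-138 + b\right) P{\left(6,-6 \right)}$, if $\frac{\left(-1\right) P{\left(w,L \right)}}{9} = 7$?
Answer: $13482$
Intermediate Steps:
$P{\left(w,L \right)} = -63$ ($P{\left(w,L \right)} = \left(-9\right) 7 = -63$)
$\left(-138 + b\right) P{\left(6,-6 \right)} = \left(-138 - 76\right) \left(-63\right) = \left(-214\right) \left(-63\right) = 13482$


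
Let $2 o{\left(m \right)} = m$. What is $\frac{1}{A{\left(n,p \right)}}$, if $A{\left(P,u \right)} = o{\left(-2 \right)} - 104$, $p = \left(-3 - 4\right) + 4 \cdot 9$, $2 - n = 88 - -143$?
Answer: $- \frac{1}{105} \approx -0.0095238$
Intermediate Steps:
$o{\left(m \right)} = \frac{m}{2}$
$n = -229$ ($n = 2 - \left(88 - -143\right) = 2 - \left(88 + 143\right) = 2 - 231 = -229$)
$p = 29$ ($p = -7 + 36 = 29$)
$A{\left(P,u \right)} = -105$ ($A{\left(P,u \right)} = \frac{1}{2} \left(-2\right) - 104 = -1 - 104 = -105$)
$\frac{1}{A{\left(n,p \right)}} = \frac{1}{-105} = - \frac{1}{105}$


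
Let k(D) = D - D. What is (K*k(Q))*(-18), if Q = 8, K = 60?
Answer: 0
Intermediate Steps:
k(D) = 0
(K*k(Q))*(-18) = (60*0)*(-18) = 0*(-18) = 0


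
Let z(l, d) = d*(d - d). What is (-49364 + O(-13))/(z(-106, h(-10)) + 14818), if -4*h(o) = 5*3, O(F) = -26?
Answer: -24695/7409 ≈ -3.3331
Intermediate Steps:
h(o) = -15/4 (h(o) = -5*3/4 = -1/4*15 = -15/4)
z(l, d) = 0 (z(l, d) = d*0 = 0)
(-49364 + O(-13))/(z(-106, h(-10)) + 14818) = (-49364 - 26)/(0 + 14818) = -49390/14818 = -49390*1/14818 = -24695/7409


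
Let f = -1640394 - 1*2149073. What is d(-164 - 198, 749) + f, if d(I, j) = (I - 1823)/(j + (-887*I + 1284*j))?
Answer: -4864004475238/1283559 ≈ -3.7895e+6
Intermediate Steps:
d(I, j) = (-1823 + I)/(-887*I + 1285*j)
f = -3789467 (f = -1640394 - 2149073 = -3789467)
d(-164 - 198, 749) + f = (1823 - (-164 - 198))/(-1285*749 + 887*(-164 - 198)) - 3789467 = (1823 - 1*(-362))/(-962465 + 887*(-362)) - 3789467 = (1823 + 362)/(-962465 - 321094) - 3789467 = 2185/(-1283559) - 3789467 = -1/1283559*2185 - 3789467 = -2185/1283559 - 3789467 = -4864004475238/1283559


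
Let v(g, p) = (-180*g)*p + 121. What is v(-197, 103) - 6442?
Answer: 3646059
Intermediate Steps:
v(g, p) = 121 - 180*g*p (v(g, p) = -180*g*p + 121 = 121 - 180*g*p)
v(-197, 103) - 6442 = (121 - 180*(-197)*103) - 6442 = (121 + 3652380) - 6442 = 3652501 - 6442 = 3646059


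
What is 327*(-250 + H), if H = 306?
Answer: 18312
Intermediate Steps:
327*(-250 + H) = 327*(-250 + 306) = 327*56 = 18312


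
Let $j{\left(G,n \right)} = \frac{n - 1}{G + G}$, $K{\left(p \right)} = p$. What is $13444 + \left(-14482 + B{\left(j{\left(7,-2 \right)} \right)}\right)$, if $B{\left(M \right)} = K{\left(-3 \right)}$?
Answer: $-1041$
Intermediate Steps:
$j{\left(G,n \right)} = \frac{-1 + n}{2 G}$
$B{\left(M \right)} = -3$
$13444 + \left(-14482 + B{\left(j{\left(7,-2 \right)} \right)}\right) = 13444 - 14485 = -1041$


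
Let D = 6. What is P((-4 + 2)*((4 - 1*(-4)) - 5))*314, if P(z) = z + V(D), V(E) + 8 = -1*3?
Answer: -5338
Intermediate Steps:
V(E) = -11 (V(E) = -8 - 1*3 = -8 - 3 = -11)
P(z) = -11 + z (P(z) = z - 11 = -11 + z)
P((-4 + 2)*((4 - 1*(-4)) - 5))*314 = (-11 + (-4 + 2)*((4 - 1*(-4)) - 5))*314 = (-11 - 2*((4 + 4) - 5))*314 = (-11 - 2*(8 - 5))*314 = (-11 - 2*3)*314 = (-11 - 6)*314 = -17*314 = -5338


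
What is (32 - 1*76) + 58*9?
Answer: 478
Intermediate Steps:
(32 - 1*76) + 58*9 = (32 - 76) + 522 = -44 + 522 = 478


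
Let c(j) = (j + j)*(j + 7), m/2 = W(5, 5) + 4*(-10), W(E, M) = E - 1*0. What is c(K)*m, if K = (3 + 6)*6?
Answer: -461160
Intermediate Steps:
W(E, M) = E (W(E, M) = E + 0 = E)
K = 54 (K = 9*6 = 54)
m = -70 (m = 2*(5 + 4*(-10)) = 2*(5 - 40) = 2*(-35) = -70)
c(j) = 2*j*(7 + j) (c(j) = (2*j)*(7 + j) = 2*j*(7 + j))
c(K)*m = (2*54*(7 + 54))*(-70) = (2*54*61)*(-70) = 6588*(-70) = -461160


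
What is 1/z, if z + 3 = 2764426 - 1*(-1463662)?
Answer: 1/4228085 ≈ 2.3651e-7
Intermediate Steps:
z = 4228085 (z = -3 + (2764426 - 1*(-1463662)) = -3 + (2764426 + 1463662) = -3 + 4228088 = 4228085)
1/z = 1/4228085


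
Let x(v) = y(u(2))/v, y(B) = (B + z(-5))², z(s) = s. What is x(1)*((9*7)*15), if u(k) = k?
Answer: 8505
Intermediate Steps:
y(B) = (-5 + B)² (y(B) = (B - 5)² = (-5 + B)²)
x(v) = 9/v (x(v) = (-5 + 2)²/v = (-3)²/v = 9/v)
x(1)*((9*7)*15) = (9/1)*((9*7)*15) = (9*1)*(63*15) = 9*945 = 8505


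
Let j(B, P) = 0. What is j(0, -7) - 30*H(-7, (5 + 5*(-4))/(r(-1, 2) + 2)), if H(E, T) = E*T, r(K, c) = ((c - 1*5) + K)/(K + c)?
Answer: 1575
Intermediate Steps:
r(K, c) = (-5 + K + c)/(K + c) (r(K, c) = ((c - 5) + K)/(K + c) = ((-5 + c) + K)/(K + c) = (-5 + K + c)/(K + c))
j(0, -7) - 30*H(-7, (5 + 5*(-4))/(r(-1, 2) + 2)) = 0 - (-210)*(5 + 5*(-4))/((-5 - 1 + 2)/(-1 + 2) + 2) = 0 - (-210)*(5 - 20)/(-4/1 + 2) = 0 - (-210)*(-15/(1*(-4) + 2)) = 0 - (-210)*(-15/(-4 + 2)) = 0 - (-210)*(-15/(-2)) = 0 - (-210)*(-15*(-½)) = 0 - (-210)*15/2 = 0 - 30*(-105/2) = 0 + 1575 = 1575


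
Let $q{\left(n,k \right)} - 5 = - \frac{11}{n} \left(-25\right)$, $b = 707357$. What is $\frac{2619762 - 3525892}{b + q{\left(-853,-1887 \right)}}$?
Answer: $- \frac{772928890}{603379511} \approx -1.281$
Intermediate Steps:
$q{\left(n,k \right)} = 5 + \frac{275}{n}$ ($q{\left(n,k \right)} = 5 + - \frac{11}{n} \left(-25\right) = 5 + \frac{275}{n}$)
$\frac{2619762 - 3525892}{b + q{\left(-853,-1887 \right)}} = \frac{2619762 - 3525892}{707357 + \left(5 + \frac{275}{-853}\right)} = - \frac{906130}{707357 + \left(5 + 275 \left(- \frac{1}{853}\right)\right)} = - \frac{906130}{707357 + \left(5 - \frac{275}{853}\right)} = - \frac{906130}{707357 + \frac{3990}{853}} = - \frac{906130}{\frac{603379511}{853}} = \left(-906130\right) \frac{853}{603379511} = - \frac{772928890}{603379511}$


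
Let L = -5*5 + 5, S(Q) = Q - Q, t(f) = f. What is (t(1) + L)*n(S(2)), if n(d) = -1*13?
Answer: 247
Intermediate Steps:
S(Q) = 0
n(d) = -13
L = -20 (L = -25 + 5 = -20)
(t(1) + L)*n(S(2)) = (1 - 20)*(-13) = -19*(-13) = 247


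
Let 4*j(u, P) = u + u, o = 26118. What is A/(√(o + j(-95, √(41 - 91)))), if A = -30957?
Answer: -30957*√104282/52141 ≈ -191.73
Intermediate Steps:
j(u, P) = u/2 (j(u, P) = (u + u)/4 = (2*u)/4 = u/2)
A/(√(o + j(-95, √(41 - 91)))) = -30957/√(26118 + (½)*(-95)) = -30957/√(26118 - 95/2) = -30957*√104282/52141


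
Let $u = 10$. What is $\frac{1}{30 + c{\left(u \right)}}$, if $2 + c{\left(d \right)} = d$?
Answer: $\frac{1}{38} \approx 0.026316$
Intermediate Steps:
$c{\left(d \right)} = -2 + d$
$\frac{1}{30 + c{\left(u \right)}} = \frac{1}{30 + \left(-2 + 10\right)} = \frac{1}{30 + 8} = \frac{1}{38}$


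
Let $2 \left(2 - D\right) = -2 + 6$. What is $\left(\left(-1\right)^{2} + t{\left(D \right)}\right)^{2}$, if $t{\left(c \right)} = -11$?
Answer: $100$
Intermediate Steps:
$D = 0$ ($D = 2 - \frac{-2 + 6}{2} = 2 - 2 = 0$)
$\left(\left(-1\right)^{2} + t{\left(D \right)}\right)^{2} = \left(\left(-1\right)^{2} - 11\right)^{2} = \left(1 - 11\right)^{2} = \left(-10\right)^{2} = 100$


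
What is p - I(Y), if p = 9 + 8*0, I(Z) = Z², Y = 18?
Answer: -315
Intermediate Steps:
p = 9 (p = 9 + 0 = 9)
p - I(Y) = 9 - 1*18² = 9 - 1*324 = 9 - 324 = -315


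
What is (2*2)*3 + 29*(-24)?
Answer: -684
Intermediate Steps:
(2*2)*3 + 29*(-24) = 4*3 - 696 = 12 - 696 = -684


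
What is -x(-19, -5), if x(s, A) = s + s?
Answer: 38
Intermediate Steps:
x(s, A) = 2*s
-x(-19, -5) = -2*(-19) = -1*(-38) = 38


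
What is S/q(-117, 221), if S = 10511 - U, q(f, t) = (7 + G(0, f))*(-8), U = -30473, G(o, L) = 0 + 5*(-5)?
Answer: 5123/18 ≈ 284.61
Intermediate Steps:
G(o, L) = -25 (G(o, L) = 0 - 25 = -25)
q(f, t) = 144 (q(f, t) = (7 - 25)*(-8) = -18*(-8) = 144)
S = 40984 (S = 10511 - 1*(-30473) = 10511 + 30473 = 40984)
S/q(-117, 221) = 40984/144 = 40984*(1/144) = 5123/18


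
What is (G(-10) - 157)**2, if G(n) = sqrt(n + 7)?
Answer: (157 - I*sqrt(3))**2 ≈ 24646.0 - 543.86*I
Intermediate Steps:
G(n) = sqrt(7 + n)
(G(-10) - 157)**2 = (sqrt(7 - 10) - 157)**2 = (sqrt(-3) - 157)**2 = (I*sqrt(3) - 157)**2 = (-157 + I*sqrt(3))**2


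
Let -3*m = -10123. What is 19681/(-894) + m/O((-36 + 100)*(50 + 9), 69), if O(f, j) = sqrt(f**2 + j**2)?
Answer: -19681/894 + 10123*sqrt(14262937)/42788811 ≈ -21.121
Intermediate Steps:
m = 10123/3 (m = -1/3*(-10123) = 10123/3 ≈ 3374.3)
19681/(-894) + m/O((-36 + 100)*(50 + 9), 69) = 19681/(-894) + 10123/(3*(sqrt(((-36 + 100)*(50 + 9))**2 + 69**2))) = 19681*(-1/894) + 10123/(3*(sqrt((64*59)**2 + 4761))) = -19681/894 + 10123/(3*(sqrt(3776**2 + 4761))) = -19681/894 + 10123/(3*(sqrt(14258176 + 4761))) = -19681/894 + 10123/(3*(sqrt(14262937))) = -19681/894 + 10123*(sqrt(14262937)/14262937)/3 = -19681/894 + 10123*sqrt(14262937)/42788811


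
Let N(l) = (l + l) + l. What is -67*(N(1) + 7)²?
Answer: -6700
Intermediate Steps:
N(l) = 3*l (N(l) = 2*l + l = 3*l)
-67*(N(1) + 7)² = -67*(3*1 + 7)² = -67*(3 + 7)² = -67*10² = -67*100 = -6700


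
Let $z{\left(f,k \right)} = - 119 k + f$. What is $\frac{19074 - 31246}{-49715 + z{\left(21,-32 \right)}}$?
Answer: $\frac{6086}{22943} \approx 0.26527$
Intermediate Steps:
$z{\left(f,k \right)} = f - 119 k$
$\frac{19074 - 31246}{-49715 + z{\left(21,-32 \right)}} = \frac{19074 - 31246}{-49715 + \left(21 - -3808\right)} = - \frac{12172}{-49715 + \left(21 + 3808\right)} = - \frac{12172}{-49715 + 3829} = - \frac{12172}{-45886} = \left(-12172\right) \left(- \frac{1}{45886}\right) = \frac{6086}{22943}$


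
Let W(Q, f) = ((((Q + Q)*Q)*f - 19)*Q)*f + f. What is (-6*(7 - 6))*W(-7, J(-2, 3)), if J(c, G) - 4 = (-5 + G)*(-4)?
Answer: 583056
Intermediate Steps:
J(c, G) = 24 - 4*G (J(c, G) = 4 + (-5 + G)*(-4) = 4 + (20 - 4*G) = 24 - 4*G)
W(Q, f) = f + Q*f*(-19 + 2*f*Q**2) (W(Q, f) = ((((2*Q)*Q)*f - 19)*Q)*f + f = (((2*Q**2)*f - 19)*Q)*f + f = ((2*f*Q**2 - 19)*Q)*f + f = ((-19 + 2*f*Q**2)*Q)*f + f = (Q*(-19 + 2*f*Q**2))*f + f = Q*f*(-19 + 2*f*Q**2) + f = f + Q*f*(-19 + 2*f*Q**2))
(-6*(7 - 6))*W(-7, J(-2, 3)) = (-6*(7 - 6))*((24 - 4*3)*(1 - 19*(-7) + 2*(24 - 4*3)*(-7)**3)) = (-6*1)*((24 - 12)*(1 + 133 + 2*(24 - 12)*(-343))) = -72*(1 + 133 + 2*12*(-343)) = -72*(1 + 133 - 8232) = -72*(-8098) = -6*(-97176) = 583056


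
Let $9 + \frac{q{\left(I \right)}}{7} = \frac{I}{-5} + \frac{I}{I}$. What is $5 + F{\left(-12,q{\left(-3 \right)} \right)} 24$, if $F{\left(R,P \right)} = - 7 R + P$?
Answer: $\frac{3889}{5} \approx 777.8$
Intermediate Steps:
$q{\left(I \right)} = -56 - \frac{7 I}{5}$ ($q{\left(I \right)} = -63 + 7 \left(\frac{I}{-5} + \frac{I}{I}\right) = -63 + 7 \left(I \left(- \frac{1}{5}\right) + 1\right) = -63 + 7 \left(- \frac{I}{5} + 1\right) = -63 + 7 \left(1 - \frac{I}{5}\right) = -63 - \left(-7 + \frac{7 I}{5}\right) = -56 - \frac{7 I}{5}$)
$F{\left(R,P \right)} = P - 7 R$
$5 + F{\left(-12,q{\left(-3 \right)} \right)} 24 = 5 + \left(\left(-56 - - \frac{21}{5}\right) - -84\right) 24 = 5 + \left(\left(-56 + \frac{21}{5}\right) + 84\right) 24 = 5 + \left(- \frac{259}{5} + 84\right) 24 = 5 + \frac{161}{5} \cdot 24 = 5 + \frac{3864}{5} = \frac{3889}{5}$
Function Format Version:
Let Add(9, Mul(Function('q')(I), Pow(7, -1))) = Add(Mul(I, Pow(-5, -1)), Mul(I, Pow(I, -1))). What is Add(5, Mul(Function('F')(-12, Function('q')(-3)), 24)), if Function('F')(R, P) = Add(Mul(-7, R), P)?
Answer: Rational(3889, 5) ≈ 777.80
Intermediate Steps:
Function('q')(I) = Add(-56, Mul(Rational(-7, 5), I)) (Function('q')(I) = Add(-63, Mul(7, Add(Mul(I, Pow(-5, -1)), Mul(I, Pow(I, -1))))) = Add(-63, Mul(7, Add(Mul(I, Rational(-1, 5)), 1))) = Add(-63, Mul(7, Add(Mul(Rational(-1, 5), I), 1))) = Add(-63, Mul(7, Add(1, Mul(Rational(-1, 5), I)))) = Add(-63, Add(7, Mul(Rational(-7, 5), I))) = Add(-56, Mul(Rational(-7, 5), I)))
Function('F')(R, P) = Add(P, Mul(-7, R))
Add(5, Mul(Function('F')(-12, Function('q')(-3)), 24)) = Add(5, Mul(Add(Add(-56, Mul(Rational(-7, 5), -3)), Mul(-7, -12)), 24)) = Add(5, Mul(Add(Add(-56, Rational(21, 5)), 84), 24)) = Add(5, Mul(Add(Rational(-259, 5), 84), 24)) = Add(5, Mul(Rational(161, 5), 24)) = Add(5, Rational(3864, 5)) = Rational(3889, 5)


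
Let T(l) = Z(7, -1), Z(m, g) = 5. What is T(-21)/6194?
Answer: 5/6194 ≈ 0.00080723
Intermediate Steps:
T(l) = 5
T(-21)/6194 = 5/6194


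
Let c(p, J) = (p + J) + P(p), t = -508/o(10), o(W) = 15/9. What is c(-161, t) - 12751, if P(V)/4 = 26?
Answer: -65564/5 ≈ -13113.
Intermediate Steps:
o(W) = 5/3 (o(W) = 15*(1/9) = 5/3)
P(V) = 104 (P(V) = 4*26 = 104)
t = -1524/5 (t = -508/5/3 = -508*3/5 = -1524/5 ≈ -304.80)
c(p, J) = 104 + J + p (c(p, J) = (p + J) + 104 = (J + p) + 104 = 104 + J + p)
c(-161, t) - 12751 = (104 - 1524/5 - 161) - 12751 = -1809/5 - 12751 = -65564/5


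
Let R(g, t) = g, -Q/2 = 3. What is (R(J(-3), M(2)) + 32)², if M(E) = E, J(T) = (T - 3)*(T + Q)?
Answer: 7396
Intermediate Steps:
Q = -6 (Q = -2*3 = -6)
J(T) = (-6 + T)*(-3 + T) (J(T) = (T - 3)*(T - 6) = (-3 + T)*(-6 + T) = (-6 + T)*(-3 + T))
(R(J(-3), M(2)) + 32)² = ((18 + (-3)² - 9*(-3)) + 32)² = ((18 + 9 + 27) + 32)² = (54 + 32)² = 86² = 7396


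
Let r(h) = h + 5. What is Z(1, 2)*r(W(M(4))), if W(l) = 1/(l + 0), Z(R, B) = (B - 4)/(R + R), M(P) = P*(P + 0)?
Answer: -81/16 ≈ -5.0625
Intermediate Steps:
M(P) = P² (M(P) = P*P = P²)
Z(R, B) = (-4 + B)/(2*R) (Z(R, B) = (-4 + B)/((2*R)) = (-4 + B)*(1/(2*R)) = (-4 + B)/(2*R))
W(l) = 1/l
r(h) = 5 + h
Z(1, 2)*r(W(M(4))) = ((½)*(-4 + 2)/1)*(5 + 1/(4²)) = ((½)*1*(-2))*(5 + 1/16) = -(5 + 1/16) = -1*81/16 = -81/16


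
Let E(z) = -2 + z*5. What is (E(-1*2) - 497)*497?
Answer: -252973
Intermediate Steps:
E(z) = -2 + 5*z
(E(-1*2) - 497)*497 = ((-2 + 5*(-1*2)) - 497)*497 = ((-2 + 5*(-2)) - 497)*497 = ((-2 - 10) - 497)*497 = (-12 - 497)*497 = -509*497 = -252973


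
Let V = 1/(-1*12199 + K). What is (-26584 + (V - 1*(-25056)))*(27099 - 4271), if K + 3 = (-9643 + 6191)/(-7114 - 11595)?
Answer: -3981404236573998/114141883 ≈ -3.4881e+7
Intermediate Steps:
K = -52675/18709 (K = -3 + (-9643 + 6191)/(-7114 - 11595) = -3 - 3452/(-18709) = -3 - 3452*(-1/18709) = -3 + 3452/18709 = -52675/18709 ≈ -2.8155)
V = -18709/228283766 (V = 1/(-1*12199 - 52675/18709) = 1/(-12199 - 52675/18709) = 1/(-228283766/18709) = -18709/228283766 ≈ -8.1955e-5)
(-26584 + (V - 1*(-25056)))*(27099 - 4271) = (-26584 + (-18709/228283766 - 1*(-25056)))*(27099 - 4271) = (-26584 + (-18709/228283766 + 25056))*22828 = (-26584 + 5719878022187/228283766)*22828 = -348817613157/228283766*22828 = -3981404236573998/114141883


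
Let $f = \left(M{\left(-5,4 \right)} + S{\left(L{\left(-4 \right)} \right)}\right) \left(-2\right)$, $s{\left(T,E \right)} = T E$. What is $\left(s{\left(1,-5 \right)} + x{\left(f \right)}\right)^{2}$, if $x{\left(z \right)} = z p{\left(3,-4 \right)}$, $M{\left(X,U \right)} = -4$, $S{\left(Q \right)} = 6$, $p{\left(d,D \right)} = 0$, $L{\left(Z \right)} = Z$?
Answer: $25$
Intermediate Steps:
$s{\left(T,E \right)} = E T$
$f = -4$ ($f = \left(-4 + 6\right) \left(-2\right) = 2 \left(-2\right) = -4$)
$x{\left(z \right)} = 0$ ($x{\left(z \right)} = z 0 = 0$)
$\left(s{\left(1,-5 \right)} + x{\left(f \right)}\right)^{2} = \left(\left(-5\right) 1 + 0\right)^{2} = \left(-5 + 0\right)^{2} = \left(-5\right)^{2} = 25$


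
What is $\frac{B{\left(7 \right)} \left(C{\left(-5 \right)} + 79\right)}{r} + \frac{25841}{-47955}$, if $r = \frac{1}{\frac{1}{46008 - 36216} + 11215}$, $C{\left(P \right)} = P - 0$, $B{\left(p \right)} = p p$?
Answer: $\frac{3182593164118693}{78262560} \approx 4.0666 \cdot 10^{7}$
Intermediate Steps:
$B{\left(p \right)} = p^{2}$
$C{\left(P \right)} = P$ ($C{\left(P \right)} = P + 0 = P$)
$r = \frac{9792}{109817281}$ ($r = \frac{1}{\frac{1}{9792} + 11215} = \frac{1}{\frac{109817281}{9792}} = \frac{9792}{109817281} \approx 8.9166 \cdot 10^{-5}$)
$\frac{B{\left(7 \right)} \left(C{\left(-5 \right)} + 79\right)}{r} + \frac{25841}{-47955} = \frac{7^{2} \left(-5 + 79\right)}{\frac{9792}{109817281}} + \frac{25841}{-47955} = 49 \cdot 74 \cdot \frac{109817281}{9792} + 25841 \left(- \frac{1}{47955}\right) = 3626 \cdot \frac{109817281}{9792} - \frac{25841}{47955} = \frac{199098730453}{4896} - \frac{25841}{47955} = \frac{3182593164118693}{78262560}$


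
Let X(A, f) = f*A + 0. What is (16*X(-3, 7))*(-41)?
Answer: 13776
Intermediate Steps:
X(A, f) = A*f (X(A, f) = A*f + 0 = A*f)
(16*X(-3, 7))*(-41) = (16*(-3*7))*(-41) = (16*(-21))*(-41) = -336*(-41) = 13776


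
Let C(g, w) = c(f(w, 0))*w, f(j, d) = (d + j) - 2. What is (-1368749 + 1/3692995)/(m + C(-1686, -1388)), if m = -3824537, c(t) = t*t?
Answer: 5054783213254/9917831063644315 ≈ 0.00050967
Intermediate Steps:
f(j, d) = -2 + d + j
c(t) = t**2
C(g, w) = w*(-2 + w)**2 (C(g, w) = (-2 + 0 + w)**2*w = (-2 + w)**2*w = w*(-2 + w)**2)
(-1368749 + 1/3692995)/(m + C(-1686, -1388)) = (-1368749 + 1/3692995)/(-3824537 - 1388*(-2 - 1388)**2) = (-1368749 + 1/3692995)/(-3824537 - 1388*(-1390)**2) = -5054783213254/(3692995*(-3824537 - 1388*1932100)) = -5054783213254/(3692995*(-3824537 - 2681754800)) = -5054783213254/3692995/(-2685579337) = -5054783213254/3692995*(-1/2685579337) = 5054783213254/9917831063644315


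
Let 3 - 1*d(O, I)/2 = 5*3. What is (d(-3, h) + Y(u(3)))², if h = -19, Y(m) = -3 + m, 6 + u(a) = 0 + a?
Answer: 900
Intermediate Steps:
u(a) = -6 + a (u(a) = -6 + (0 + a) = -6 + a)
d(O, I) = -24 (d(O, I) = 6 - 10*3 = 6 - 2*15 = 6 - 30 = -24)
(d(-3, h) + Y(u(3)))² = (-24 + (-3 + (-6 + 3)))² = (-24 + (-3 - 3))² = (-24 - 6)² = (-30)² = 900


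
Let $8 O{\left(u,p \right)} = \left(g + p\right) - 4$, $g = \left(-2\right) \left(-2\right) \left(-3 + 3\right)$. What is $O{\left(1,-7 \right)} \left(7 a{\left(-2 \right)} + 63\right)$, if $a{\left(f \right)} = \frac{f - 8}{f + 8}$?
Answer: $- \frac{847}{12} \approx -70.583$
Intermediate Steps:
$a{\left(f \right)} = \frac{-8 + f}{8 + f}$
$g = 0$ ($g = 4 \cdot 0 = 0$)
$O{\left(u,p \right)} = - \frac{1}{2} + \frac{p}{8}$ ($O{\left(u,p \right)} = \frac{\left(0 + p\right) - 4}{8} = \frac{p - 4}{8} = \frac{-4 + p}{8} = - \frac{1}{2} + \frac{p}{8}$)
$O{\left(1,-7 \right)} \left(7 a{\left(-2 \right)} + 63\right) = \left(- \frac{1}{2} + \frac{1}{8} \left(-7\right)\right) \left(7 \frac{-8 - 2}{8 - 2} + 63\right) = \left(- \frac{1}{2} - \frac{7}{8}\right) \left(7 \cdot \frac{1}{6} \left(-10\right) + 63\right) = - \frac{11 \left(7 \cdot \frac{1}{6} \left(-10\right) + 63\right)}{8} = - \frac{11 \left(7 \left(- \frac{5}{3}\right) + 63\right)}{8} = - \frac{11 \left(- \frac{35}{3} + 63\right)}{8} = \left(- \frac{11}{8}\right) \frac{154}{3} = - \frac{847}{12}$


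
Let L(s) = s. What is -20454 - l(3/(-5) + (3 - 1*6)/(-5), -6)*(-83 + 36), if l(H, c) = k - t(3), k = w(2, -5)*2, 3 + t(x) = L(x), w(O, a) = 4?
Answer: -20078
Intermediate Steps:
t(x) = -3 + x
k = 8 (k = 4*2 = 8)
l(H, c) = 8 (l(H, c) = 8 - (-3 + 3) = 8 - 1*0 = 8 + 0 = 8)
-20454 - l(3/(-5) + (3 - 1*6)/(-5), -6)*(-83 + 36) = -20454 - 8*(-83 + 36) = -20454 - 8*(-47) = -20454 - 1*(-376) = -20454 + 376 = -20078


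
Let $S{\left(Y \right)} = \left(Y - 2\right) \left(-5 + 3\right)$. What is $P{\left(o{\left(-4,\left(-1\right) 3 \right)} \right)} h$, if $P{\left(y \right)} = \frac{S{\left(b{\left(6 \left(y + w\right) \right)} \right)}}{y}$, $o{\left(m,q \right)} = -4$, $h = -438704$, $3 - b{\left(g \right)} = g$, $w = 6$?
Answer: $2412872$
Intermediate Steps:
$b{\left(g \right)} = 3 - g$
$S{\left(Y \right)} = 4 - 2 Y$ ($S{\left(Y \right)} = \left(-2 + Y\right) \left(-2\right) = 4 - 2 Y$)
$P{\left(y \right)} = \frac{70 + 12 y}{y}$ ($P{\left(y \right)} = \frac{4 - 2 \left(3 - 6 \left(y + 6\right)\right)}{y} = \frac{4 - 2 \left(3 - 6 \left(6 + y\right)\right)}{y} = \frac{4 - 2 \left(3 - \left(36 + 6 y\right)\right)}{y} = \frac{4 - 2 \left(-33 - 6 y\right)}{y} = \frac{4 + \left(66 + 12 y\right)}{y} = \frac{70 + 12 y}{y}$)
$P{\left(o{\left(-4,\left(-1\right) 3 \right)} \right)} h = \left(12 + \frac{70}{-4}\right) \left(-438704\right) = \left(12 + 70 \left(- \frac{1}{4}\right)\right) \left(-438704\right) = \left(12 - \frac{35}{2}\right) \left(-438704\right) = \left(- \frac{11}{2}\right) \left(-438704\right) = 2412872$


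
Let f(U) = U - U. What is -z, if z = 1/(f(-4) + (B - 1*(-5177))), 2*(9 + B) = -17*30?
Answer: -1/4913 ≈ -0.00020354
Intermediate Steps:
B = -264 (B = -9 + (-17*30)/2 = -9 + (½)*(-510) = -9 - 255 = -264)
f(U) = 0
z = 1/4913 (z = 1/(0 + (-264 - 1*(-5177))) = 1/(0 + (-264 + 5177)) = 1/(0 + 4913) = 1/4913 ≈ 0.00020354)
-z = -1*1/4913 = -1/4913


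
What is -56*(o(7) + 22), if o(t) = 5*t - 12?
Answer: -2520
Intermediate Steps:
o(t) = -12 + 5*t
-56*(o(7) + 22) = -56*((-12 + 5*7) + 22) = -56*((-12 + 35) + 22) = -56*(23 + 22) = -56*45 = -2520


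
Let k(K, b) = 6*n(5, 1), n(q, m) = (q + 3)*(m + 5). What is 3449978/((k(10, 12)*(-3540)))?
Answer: -1724989/509760 ≈ -3.3839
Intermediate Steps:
n(q, m) = (3 + q)*(5 + m)
k(K, b) = 288 (k(K, b) = 6*(15 + 3*1 + 5*5 + 1*5) = 6*(15 + 3 + 25 + 5) = 6*48 = 288)
3449978/((k(10, 12)*(-3540))) = 3449978/((288*(-3540))) = 3449978/(-1019520) = 3449978*(-1/1019520) = -1724989/509760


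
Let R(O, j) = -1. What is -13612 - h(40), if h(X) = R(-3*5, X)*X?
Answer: -13572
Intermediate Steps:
h(X) = -X
-13612 - h(40) = -13612 - (-1)*40 = -13612 - 1*(-40) = -13612 + 40 = -13572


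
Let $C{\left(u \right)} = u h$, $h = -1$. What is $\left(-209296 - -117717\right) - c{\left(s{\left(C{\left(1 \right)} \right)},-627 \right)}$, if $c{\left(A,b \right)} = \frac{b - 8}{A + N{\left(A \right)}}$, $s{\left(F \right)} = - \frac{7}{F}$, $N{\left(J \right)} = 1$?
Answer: $- \frac{731997}{8} \approx -91500.0$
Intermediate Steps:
$C{\left(u \right)} = - u$ ($C{\left(u \right)} = u \left(-1\right) = - u$)
$c{\left(A,b \right)} = \frac{-8 + b}{1 + A}$ ($c{\left(A,b \right)} = \frac{b - 8}{A + 1} = \frac{-8 + b}{1 + A}$)
$\left(-209296 - -117717\right) - c{\left(s{\left(C{\left(1 \right)} \right)},-627 \right)} = \left(-209296 - -117717\right) - \frac{-8 - 627}{1 - \frac{7}{\left(-1\right) 1}} = \left(-209296 + 117717\right) - \frac{1}{1 - \frac{7}{-1}} \left(-635\right) = -91579 - \frac{1}{1 - -7} \left(-635\right) = -91579 - \frac{1}{1 + 7} \left(-635\right) = -91579 - \frac{1}{8} \left(-635\right) = -91579 - - \frac{635}{8} = -91579 + \frac{635}{8} = - \frac{731997}{8}$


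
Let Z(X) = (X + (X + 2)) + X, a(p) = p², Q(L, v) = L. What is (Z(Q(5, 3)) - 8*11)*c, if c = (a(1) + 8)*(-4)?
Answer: 2556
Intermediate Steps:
Z(X) = 2 + 3*X (Z(X) = (X + (2 + X)) + X = (2 + 2*X) + X = 2 + 3*X)
c = -36 (c = (1² + 8)*(-4) = (1 + 8)*(-4) = 9*(-4) = -36)
(Z(Q(5, 3)) - 8*11)*c = ((2 + 3*5) - 8*11)*(-36) = ((2 + 15) - 88)*(-36) = (17 - 88)*(-36) = -71*(-36) = 2556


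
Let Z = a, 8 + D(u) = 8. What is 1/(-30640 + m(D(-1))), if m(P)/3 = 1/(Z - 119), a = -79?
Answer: -66/2022241 ≈ -3.2637e-5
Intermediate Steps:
D(u) = 0 (D(u) = -8 + 8 = 0)
Z = -79
m(P) = -1/66 (m(P) = 3/(-79 - 119) = 3/(-198) = 3*(-1/198) = -1/66)
1/(-30640 + m(D(-1))) = 1/(-30640 - 1/66) = 1/(-2022241/66) = -66/2022241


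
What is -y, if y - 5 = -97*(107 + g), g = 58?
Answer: 16000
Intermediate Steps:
y = -16000 (y = 5 - 97*(107 + 58) = 5 - 97*165 = 5 - 16005 = -16000)
-y = -1*(-16000) = 16000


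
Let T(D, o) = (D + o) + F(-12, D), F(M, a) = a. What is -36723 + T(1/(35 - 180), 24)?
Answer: -5321357/145 ≈ -36699.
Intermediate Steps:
T(D, o) = o + 2*D (T(D, o) = (D + o) + D = o + 2*D)
-36723 + T(1/(35 - 180), 24) = -36723 + (24 + 2/(35 - 180)) = -36723 + (24 + 2/(-145)) = -36723 + (24 + 2*(-1/145)) = -36723 + (24 - 2/145) = -36723 + 3478/145 = -5321357/145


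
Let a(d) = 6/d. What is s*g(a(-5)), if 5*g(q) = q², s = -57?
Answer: -2052/125 ≈ -16.416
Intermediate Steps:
g(q) = q²/5
s*g(a(-5)) = -57*(6/(-5))²/5 = -57*(6*(-⅕))²/5 = -57*(-6/5)²/5 = -57*36/(5*25) = -57*36/125 = -2052/125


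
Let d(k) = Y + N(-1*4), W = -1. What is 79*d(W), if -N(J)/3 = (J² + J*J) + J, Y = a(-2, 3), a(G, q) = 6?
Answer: -6162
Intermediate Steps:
Y = 6
N(J) = -6*J² - 3*J (N(J) = -3*((J² + J*J) + J) = -3*((J² + J²) + J) = -3*(2*J² + J) = -3*(J + 2*J²) = -6*J² - 3*J)
d(k) = -78 (d(k) = 6 - 3*(-1*4)*(1 + 2*(-1*4)) = 6 - 3*(-4)*(1 + 2*(-4)) = 6 - 3*(-4)*(1 - 8) = 6 - 3*(-4)*(-7) = 6 - 84 = -78)
79*d(W) = 79*(-78) = -6162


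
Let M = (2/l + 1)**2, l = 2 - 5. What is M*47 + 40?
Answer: 407/9 ≈ 45.222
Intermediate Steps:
l = -3
M = 1/9 (M = (2/(-3) + 1)**2 = (2*(-1/3) + 1)**2 = (-2/3 + 1)**2 = (1/3)**2 = 1/9 ≈ 0.11111)
M*47 + 40 = (1/9)*47 + 40 = 47/9 + 40 = 407/9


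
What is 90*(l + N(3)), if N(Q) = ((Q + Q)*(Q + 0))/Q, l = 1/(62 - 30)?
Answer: 8685/16 ≈ 542.81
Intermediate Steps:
l = 1/32 ≈ 0.031250
N(Q) = 2*Q (N(Q) = ((2*Q)*Q)/Q = (2*Q²)/Q = 2*Q)
90*(l + N(3)) = 90*(1/32 + 2*3) = 90*(1/32 + 6) = 90*(193/32) = 8685/16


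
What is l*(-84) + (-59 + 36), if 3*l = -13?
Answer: 341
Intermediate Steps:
l = -13/3 (l = (⅓)*(-13) = -13/3 ≈ -4.3333)
l*(-84) + (-59 + 36) = -13/3*(-84) + (-59 + 36) = 364 - 23 = 341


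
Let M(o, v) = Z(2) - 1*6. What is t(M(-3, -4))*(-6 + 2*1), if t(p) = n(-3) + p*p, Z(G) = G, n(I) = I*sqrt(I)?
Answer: -64 + 12*I*sqrt(3) ≈ -64.0 + 20.785*I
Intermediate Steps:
n(I) = I**(3/2)
M(o, v) = -4 (M(o, v) = 2 - 1*6 = 2 - 6 = -4)
t(p) = p**2 - 3*I*sqrt(3) (t(p) = (-3)**(3/2) + p*p = -3*I*sqrt(3) + p**2 = p**2 - 3*I*sqrt(3))
t(M(-3, -4))*(-6 + 2*1) = ((-4)**2 - 3*I*sqrt(3))*(-6 + 2*1) = (16 - 3*I*sqrt(3))*(-6 + 2) = (16 - 3*I*sqrt(3))*(-4) = -64 + 12*I*sqrt(3)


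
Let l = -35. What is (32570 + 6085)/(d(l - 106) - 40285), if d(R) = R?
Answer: -38655/40426 ≈ -0.95619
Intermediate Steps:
(32570 + 6085)/(d(l - 106) - 40285) = (32570 + 6085)/((-35 - 106) - 40285) = 38655/(-141 - 40285) = 38655/(-40426) = 38655*(-1/40426) = -38655/40426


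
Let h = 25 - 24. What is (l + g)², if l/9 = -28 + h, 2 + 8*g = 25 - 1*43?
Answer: 241081/4 ≈ 60270.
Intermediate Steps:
h = 1
g = -5/2 (g = -¼ + (25 - 1*43)/8 = -¼ + (25 - 43)/8 = -¼ + (⅛)*(-18) = -¼ - 9/4 = -5/2 ≈ -2.5000)
l = -243 (l = 9*(-28 + 1) = 9*(-27) = -243)
(l + g)² = (-243 - 5/2)² = (-491/2)² = 241081/4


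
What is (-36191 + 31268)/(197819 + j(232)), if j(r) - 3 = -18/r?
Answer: -571068/22947343 ≈ -0.024886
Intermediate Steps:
j(r) = 3 - 18/r
(-36191 + 31268)/(197819 + j(232)) = (-36191 + 31268)/(197819 + (3 - 18/232)) = -4923/(197819 + (3 - 18*1/232)) = -4923/(197819 + (3 - 9/116)) = -4923/(197819 + 339/116) = -4923/22947343/116 = -4923*116/22947343 = -571068/22947343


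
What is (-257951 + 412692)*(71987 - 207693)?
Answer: -20999282146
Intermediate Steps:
(-257951 + 412692)*(71987 - 207693) = 154741*(-135706) = -20999282146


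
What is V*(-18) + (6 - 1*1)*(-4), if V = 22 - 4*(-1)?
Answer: -488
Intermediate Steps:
V = 26 (V = 22 - 1*(-4) = 22 + 4 = 26)
V*(-18) + (6 - 1*1)*(-4) = 26*(-18) + (6 - 1*1)*(-4) = -468 + (6 - 1)*(-4) = -468 + 5*(-4) = -468 - 20 = -488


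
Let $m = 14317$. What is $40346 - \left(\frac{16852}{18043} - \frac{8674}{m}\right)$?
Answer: $\frac{10422159759224}{258321631} \approx 40346.0$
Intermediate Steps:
$40346 - \left(\frac{16852}{18043} - \frac{8674}{m}\right) = 40346 - \left(\frac{16852}{18043} - \frac{8674}{14317}\right) = 40346 - \frac{84765102}{258321631} = \frac{10422159759224}{258321631}$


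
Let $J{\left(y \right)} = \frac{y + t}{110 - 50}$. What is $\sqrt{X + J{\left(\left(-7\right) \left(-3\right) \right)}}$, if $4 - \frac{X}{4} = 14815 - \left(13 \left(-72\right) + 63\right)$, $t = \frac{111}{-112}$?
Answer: $\frac{i \sqrt{4918476255}}{280} \approx 250.47 i$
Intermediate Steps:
$t = - \frac{111}{112}$ ($t = 111 \left(- \frac{1}{112}\right) = - \frac{111}{112} \approx -0.99107$)
$X = -62736$ ($X = 16 - 4 \left(14815 - \left(13 \left(-72\right) + 63\right)\right) = 16 - 4 \left(14815 - \left(-936 + 63\right)\right) = 16 - 4 \left(14815 - -873\right) = 16 - 4 \left(14815 + 873\right) = 16 - 62752 = -62736$)
$J{\left(y \right)} = - \frac{37}{2240} + \frac{y}{60}$ ($J{\left(y \right)} = \frac{y - \frac{111}{112}}{110 - 50} = \frac{- \frac{111}{112} + y}{60} = \left(- \frac{111}{112} + y\right) \frac{1}{60} = - \frac{37}{2240} + \frac{y}{60}$)
$\sqrt{X + J{\left(\left(-7\right) \left(-3\right) \right)}} = \sqrt{-62736 - \left(\frac{37}{2240} - \frac{\left(-7\right) \left(-3\right)}{60}\right)} = \sqrt{-62736 + \left(- \frac{37}{2240} + \frac{1}{60} \cdot 21\right)} = \sqrt{-62736 + \left(- \frac{37}{2240} + \frac{7}{20}\right)} = \sqrt{-62736 + \frac{747}{2240}} = \sqrt{- \frac{140527893}{2240}} = \frac{i \sqrt{4918476255}}{280}$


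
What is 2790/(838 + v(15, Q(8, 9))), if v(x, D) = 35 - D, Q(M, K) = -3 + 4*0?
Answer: 465/146 ≈ 3.1849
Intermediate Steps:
Q(M, K) = -3 (Q(M, K) = -3 + 0 = -3)
2790/(838 + v(15, Q(8, 9))) = 2790/(838 + (35 - 1*(-3))) = 2790/(838 + (35 + 3)) = 2790/(838 + 38) = 2790/876 = 2790*(1/876) = 465/146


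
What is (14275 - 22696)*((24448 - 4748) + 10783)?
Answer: -256697343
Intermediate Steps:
(14275 - 22696)*((24448 - 4748) + 10783) = -8421*(19700 + 10783) = -8421*30483 = -256697343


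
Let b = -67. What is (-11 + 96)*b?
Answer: -5695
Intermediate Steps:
(-11 + 96)*b = (-11 + 96)*(-67) = 85*(-67) = -5695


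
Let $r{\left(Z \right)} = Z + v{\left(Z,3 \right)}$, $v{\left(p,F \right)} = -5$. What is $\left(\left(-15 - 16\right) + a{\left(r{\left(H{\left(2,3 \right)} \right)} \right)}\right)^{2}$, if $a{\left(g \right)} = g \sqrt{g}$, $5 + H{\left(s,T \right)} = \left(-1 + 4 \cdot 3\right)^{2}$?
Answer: $1368592 - 6882 \sqrt{111} \approx 1.2961 \cdot 10^{6}$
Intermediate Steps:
$H{\left(s,T \right)} = 116$ ($H{\left(s,T \right)} = -5 + \left(-1 + 4 \cdot 3\right)^{2} = -5 + \left(-1 + 12\right)^{2} = -5 + 11^{2} = -5 + 121 = 116$)
$r{\left(Z \right)} = -5 + Z$ ($r{\left(Z \right)} = Z - 5 = -5 + Z$)
$a{\left(g \right)} = g^{\frac{3}{2}}$
$\left(\left(-15 - 16\right) + a{\left(r{\left(H{\left(2,3 \right)} \right)} \right)}\right)^{2} = \left(\left(-15 - 16\right) + \left(-5 + 116\right)^{\frac{3}{2}}\right)^{2} = \left(\left(-15 - 16\right) + 111^{\frac{3}{2}}\right)^{2} = \left(-31 + 111 \sqrt{111}\right)^{2}$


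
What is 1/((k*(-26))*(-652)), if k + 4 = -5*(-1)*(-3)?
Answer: -1/322088 ≈ -3.1047e-6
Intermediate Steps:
k = -19 (k = -4 - 5*(-1)*(-3) = -4 + 5*(-3) = -4 - 15 = -19)
1/((k*(-26))*(-652)) = 1/(-19*(-26)*(-652)) = 1/(494*(-652)) = 1/(-322088) = -1/322088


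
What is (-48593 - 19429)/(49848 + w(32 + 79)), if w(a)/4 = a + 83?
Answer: -34011/25312 ≈ -1.3437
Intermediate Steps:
w(a) = 332 + 4*a (w(a) = 4*(a + 83) = 4*(83 + a) = 332 + 4*a)
(-48593 - 19429)/(49848 + w(32 + 79)) = (-48593 - 19429)/(49848 + (332 + 4*(32 + 79))) = -68022/(49848 + (332 + 4*111)) = -68022/(49848 + (332 + 444)) = -68022/(49848 + 776) = -68022/50624 = -68022*1/50624 = -34011/25312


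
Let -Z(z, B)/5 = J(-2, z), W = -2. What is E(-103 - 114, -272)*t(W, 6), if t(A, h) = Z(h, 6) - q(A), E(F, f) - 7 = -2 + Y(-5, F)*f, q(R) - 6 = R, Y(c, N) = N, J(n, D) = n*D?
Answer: 3305624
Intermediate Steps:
J(n, D) = D*n
Z(z, B) = 10*z (Z(z, B) = -5*z*(-2) = -(-10)*z = 10*z)
q(R) = 6 + R
E(F, f) = 5 + F*f (E(F, f) = 7 + (-2 + F*f) = 5 + F*f)
t(A, h) = -6 - A + 10*h (t(A, h) = 10*h - (6 + A) = 10*h + (-6 - A) = -6 - A + 10*h)
E(-103 - 114, -272)*t(W, 6) = (5 + (-103 - 114)*(-272))*(-6 - 1*(-2) + 10*6) = (5 - 217*(-272))*(-6 + 2 + 60) = (5 + 59024)*56 = 59029*56 = 3305624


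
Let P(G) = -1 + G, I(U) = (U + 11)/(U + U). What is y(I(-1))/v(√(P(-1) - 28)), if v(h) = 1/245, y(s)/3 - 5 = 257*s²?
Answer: 4726050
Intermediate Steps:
I(U) = (11 + U)/(2*U) (I(U) = (11 + U)/((2*U)) = (11 + U)*(1/(2*U)) = (11 + U)/(2*U))
y(s) = 15 + 771*s² (y(s) = 15 + 3*(257*s²) = 15 + 771*s²)
v(h) = 1/245
y(I(-1))/v(√(P(-1) - 28)) = (15 + 771*((½)*(11 - 1)/(-1))²)/(1/245) = (15 + 771*((½)*(-1)*10)²)*245 = (15 + 771*(-5)²)*245 = (15 + 771*25)*245 = (15 + 19275)*245 = 19290*245 = 4726050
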